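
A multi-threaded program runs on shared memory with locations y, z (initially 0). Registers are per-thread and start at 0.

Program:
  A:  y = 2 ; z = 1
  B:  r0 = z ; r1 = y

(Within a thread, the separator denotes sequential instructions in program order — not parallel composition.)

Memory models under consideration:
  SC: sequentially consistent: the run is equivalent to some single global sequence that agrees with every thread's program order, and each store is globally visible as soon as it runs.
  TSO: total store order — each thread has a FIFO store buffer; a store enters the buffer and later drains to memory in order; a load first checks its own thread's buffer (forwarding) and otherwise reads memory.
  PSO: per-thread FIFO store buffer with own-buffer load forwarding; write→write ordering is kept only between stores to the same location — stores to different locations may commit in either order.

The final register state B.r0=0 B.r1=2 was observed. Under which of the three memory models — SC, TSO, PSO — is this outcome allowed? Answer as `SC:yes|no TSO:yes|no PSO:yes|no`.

SC:yes TSO:yes PSO:yes

outcome vector order: (B.r0,B.r1)
[SC] allowed = {00; 02; 12}
[TSO] allowed = {00; 02; 12}
[PSO] allowed = {00; 02; 10; 12}
target 02 ∈ {SC,TSO,PSO}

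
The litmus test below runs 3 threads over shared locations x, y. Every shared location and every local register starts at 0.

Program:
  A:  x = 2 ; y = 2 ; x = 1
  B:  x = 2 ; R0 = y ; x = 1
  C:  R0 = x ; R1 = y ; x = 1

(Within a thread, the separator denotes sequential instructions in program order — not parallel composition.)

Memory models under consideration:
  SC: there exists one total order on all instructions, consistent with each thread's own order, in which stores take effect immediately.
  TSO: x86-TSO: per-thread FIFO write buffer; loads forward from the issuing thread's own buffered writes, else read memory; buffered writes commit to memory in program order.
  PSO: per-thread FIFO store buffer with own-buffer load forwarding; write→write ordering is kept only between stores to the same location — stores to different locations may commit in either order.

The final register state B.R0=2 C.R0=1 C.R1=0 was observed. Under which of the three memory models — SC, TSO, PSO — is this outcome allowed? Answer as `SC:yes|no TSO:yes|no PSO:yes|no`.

SC:no TSO:no PSO:yes

outcome vector order: (B.R0,C.R0,C.R1)
[SC] allowed = {<0 0 0> <0 0 2> <0 1 0> <0 1 2> <0 2 0> <0 2 2> <2 0 0> <2 0 2> <2 1 2> <2 2 0> <2 2 2>}
[TSO] allowed = {<0 0 0> <0 0 2> <0 1 0> <0 1 2> <0 2 0> <0 2 2> <2 0 0> <2 0 2> <2 1 2> <2 2 0> <2 2 2>}
[PSO] allowed = {<0 0 0> <0 0 2> <0 1 0> <0 1 2> <0 2 0> <0 2 2> <2 0 0> <2 0 2> <2 1 0> <2 1 2> <2 2 0> <2 2 2>}
target <2 1 0> ∈ {PSO}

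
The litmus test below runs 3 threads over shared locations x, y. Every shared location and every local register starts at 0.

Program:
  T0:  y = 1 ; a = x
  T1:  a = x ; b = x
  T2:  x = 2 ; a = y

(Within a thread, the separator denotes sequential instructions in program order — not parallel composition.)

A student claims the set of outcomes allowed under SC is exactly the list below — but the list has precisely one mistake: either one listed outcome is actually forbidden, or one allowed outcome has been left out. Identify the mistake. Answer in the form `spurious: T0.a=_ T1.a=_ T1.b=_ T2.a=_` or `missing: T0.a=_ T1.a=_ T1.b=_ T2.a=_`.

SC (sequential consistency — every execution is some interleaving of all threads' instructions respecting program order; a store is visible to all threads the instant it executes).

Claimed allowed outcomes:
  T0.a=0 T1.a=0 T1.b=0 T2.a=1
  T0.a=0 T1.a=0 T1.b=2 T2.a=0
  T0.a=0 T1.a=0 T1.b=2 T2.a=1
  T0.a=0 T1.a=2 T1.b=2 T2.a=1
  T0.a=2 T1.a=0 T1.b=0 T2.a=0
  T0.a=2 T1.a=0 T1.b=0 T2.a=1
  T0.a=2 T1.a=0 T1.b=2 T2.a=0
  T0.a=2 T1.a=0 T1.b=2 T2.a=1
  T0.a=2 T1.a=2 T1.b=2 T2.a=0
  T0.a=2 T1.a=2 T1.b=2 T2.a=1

outcome vector order: (T0.a,T1.a,T1.b,T2.a)
SC: 9 outcomes — {0001 0021 0221 2000 2001 2020 2021 2220 2221}
claimed∖SC = {0020}

spurious: T0.a=0 T1.a=0 T1.b=2 T2.a=0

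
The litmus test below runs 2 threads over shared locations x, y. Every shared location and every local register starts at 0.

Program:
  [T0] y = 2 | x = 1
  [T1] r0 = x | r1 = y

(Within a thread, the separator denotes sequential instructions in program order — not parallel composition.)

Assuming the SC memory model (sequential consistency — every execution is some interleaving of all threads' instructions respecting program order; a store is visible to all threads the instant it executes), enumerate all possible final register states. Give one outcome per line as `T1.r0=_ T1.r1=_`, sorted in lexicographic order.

T1.r0=0 T1.r1=0
T1.r0=0 T1.r1=2
T1.r0=1 T1.r1=2

outcome vector order: (T1.r0,T1.r1)
|SC outcomes| = 3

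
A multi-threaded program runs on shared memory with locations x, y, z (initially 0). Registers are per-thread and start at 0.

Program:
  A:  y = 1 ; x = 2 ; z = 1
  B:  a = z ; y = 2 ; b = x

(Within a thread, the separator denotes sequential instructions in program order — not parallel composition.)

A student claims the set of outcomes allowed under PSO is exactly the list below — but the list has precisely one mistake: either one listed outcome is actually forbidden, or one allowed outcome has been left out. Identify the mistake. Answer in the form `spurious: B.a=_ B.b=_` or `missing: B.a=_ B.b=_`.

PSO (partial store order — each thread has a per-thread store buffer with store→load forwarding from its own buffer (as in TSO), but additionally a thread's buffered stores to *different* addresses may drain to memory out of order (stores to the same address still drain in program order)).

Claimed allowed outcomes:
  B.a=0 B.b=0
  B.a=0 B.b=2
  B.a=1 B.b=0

outcome vector order: (B.a,B.b)
under PSO → 0/0 0/2 1/0 1/2
PSO∖claimed = {1/2}

missing: B.a=1 B.b=2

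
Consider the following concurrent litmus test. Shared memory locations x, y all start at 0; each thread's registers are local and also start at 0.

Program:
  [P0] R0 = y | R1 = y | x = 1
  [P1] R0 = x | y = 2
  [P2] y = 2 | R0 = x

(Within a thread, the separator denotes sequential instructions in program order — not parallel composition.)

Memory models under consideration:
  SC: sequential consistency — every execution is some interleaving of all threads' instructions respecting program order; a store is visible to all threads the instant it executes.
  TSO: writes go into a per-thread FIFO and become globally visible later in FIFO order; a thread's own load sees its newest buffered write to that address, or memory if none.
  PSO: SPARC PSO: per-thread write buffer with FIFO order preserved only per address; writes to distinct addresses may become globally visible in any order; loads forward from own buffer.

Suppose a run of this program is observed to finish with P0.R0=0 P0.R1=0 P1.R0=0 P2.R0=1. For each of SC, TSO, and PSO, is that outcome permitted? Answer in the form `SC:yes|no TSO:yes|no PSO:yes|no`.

outcome vector order: (P0.R0,P0.R1,P1.R0,P2.R0)
under SC → 0/0/0/0, 0/0/0/1, 0/0/1/0, 0/0/1/1, 0/2/0/0, 0/2/0/1, 0/2/1/0, 0/2/1/1, 2/2/0/0, 2/2/0/1, 2/2/1/0, 2/2/1/1
under TSO → 0/0/0/0, 0/0/0/1, 0/0/1/0, 0/0/1/1, 0/2/0/0, 0/2/0/1, 0/2/1/0, 0/2/1/1, 2/2/0/0, 2/2/0/1, 2/2/1/0, 2/2/1/1
under PSO → 0/0/0/0, 0/0/0/1, 0/0/1/0, 0/0/1/1, 0/2/0/0, 0/2/0/1, 0/2/1/0, 0/2/1/1, 2/2/0/0, 2/2/0/1, 2/2/1/0, 2/2/1/1
target 0/0/0/1 ∈ {SC,TSO,PSO}

SC:yes TSO:yes PSO:yes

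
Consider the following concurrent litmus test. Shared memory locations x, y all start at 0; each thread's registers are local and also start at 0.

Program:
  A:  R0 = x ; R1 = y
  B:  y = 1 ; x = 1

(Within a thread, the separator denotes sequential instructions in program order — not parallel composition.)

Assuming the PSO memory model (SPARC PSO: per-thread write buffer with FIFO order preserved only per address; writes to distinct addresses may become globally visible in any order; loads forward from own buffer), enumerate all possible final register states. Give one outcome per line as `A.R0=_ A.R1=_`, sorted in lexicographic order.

outcome vector order: (A.R0,A.R1)
|PSO outcomes| = 4

A.R0=0 A.R1=0
A.R0=0 A.R1=1
A.R0=1 A.R1=0
A.R0=1 A.R1=1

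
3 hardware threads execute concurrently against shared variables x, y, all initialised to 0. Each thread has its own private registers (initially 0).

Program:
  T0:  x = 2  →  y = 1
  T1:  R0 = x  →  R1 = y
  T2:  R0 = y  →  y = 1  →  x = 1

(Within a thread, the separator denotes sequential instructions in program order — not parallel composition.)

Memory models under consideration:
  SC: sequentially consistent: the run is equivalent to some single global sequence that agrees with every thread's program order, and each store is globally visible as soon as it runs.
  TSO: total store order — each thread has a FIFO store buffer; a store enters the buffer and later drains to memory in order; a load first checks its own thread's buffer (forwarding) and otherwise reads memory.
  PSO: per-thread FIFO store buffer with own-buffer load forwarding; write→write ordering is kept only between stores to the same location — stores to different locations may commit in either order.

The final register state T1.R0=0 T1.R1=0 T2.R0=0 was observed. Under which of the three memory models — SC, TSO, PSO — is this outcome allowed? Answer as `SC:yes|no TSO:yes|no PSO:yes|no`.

outcome vector order: (T1.R0,T1.R1,T2.R0)
[SC] allowed = {0/0/0 0/0/1 0/1/0 0/1/1 1/1/0 1/1/1 2/0/0 2/0/1 2/1/0 2/1/1}
[TSO] allowed = {0/0/0 0/0/1 0/1/0 0/1/1 1/1/0 1/1/1 2/0/0 2/0/1 2/1/0 2/1/1}
[PSO] allowed = {0/0/0 0/0/1 0/1/0 0/1/1 1/0/0 1/1/0 1/1/1 2/0/0 2/0/1 2/1/0 2/1/1}
target 0/0/0 ∈ {SC,TSO,PSO}

SC:yes TSO:yes PSO:yes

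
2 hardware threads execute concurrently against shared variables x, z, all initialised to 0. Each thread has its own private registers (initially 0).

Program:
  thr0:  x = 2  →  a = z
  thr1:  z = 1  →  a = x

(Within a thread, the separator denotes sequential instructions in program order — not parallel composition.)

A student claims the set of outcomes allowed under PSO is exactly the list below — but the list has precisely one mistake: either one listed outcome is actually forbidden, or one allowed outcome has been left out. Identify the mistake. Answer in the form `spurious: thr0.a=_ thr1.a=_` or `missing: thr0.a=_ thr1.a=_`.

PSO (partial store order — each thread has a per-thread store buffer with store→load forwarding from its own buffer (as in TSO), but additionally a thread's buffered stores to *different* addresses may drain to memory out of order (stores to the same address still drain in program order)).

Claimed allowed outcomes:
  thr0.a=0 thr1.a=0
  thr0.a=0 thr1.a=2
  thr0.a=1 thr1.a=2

missing: thr0.a=1 thr1.a=0

outcome vector order: (thr0.a,thr1.a)
PSO: 4 outcomes — {(0,0); (0,2); (1,0); (1,2)}
PSO∖claimed = {(1,0)}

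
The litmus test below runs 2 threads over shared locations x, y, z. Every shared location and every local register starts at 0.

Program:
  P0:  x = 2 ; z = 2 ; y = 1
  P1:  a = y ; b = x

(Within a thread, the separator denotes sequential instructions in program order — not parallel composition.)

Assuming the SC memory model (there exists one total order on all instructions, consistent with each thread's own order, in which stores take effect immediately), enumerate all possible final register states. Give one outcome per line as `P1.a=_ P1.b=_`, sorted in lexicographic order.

outcome vector order: (P1.a,P1.b)
|SC outcomes| = 3

P1.a=0 P1.b=0
P1.a=0 P1.b=2
P1.a=1 P1.b=2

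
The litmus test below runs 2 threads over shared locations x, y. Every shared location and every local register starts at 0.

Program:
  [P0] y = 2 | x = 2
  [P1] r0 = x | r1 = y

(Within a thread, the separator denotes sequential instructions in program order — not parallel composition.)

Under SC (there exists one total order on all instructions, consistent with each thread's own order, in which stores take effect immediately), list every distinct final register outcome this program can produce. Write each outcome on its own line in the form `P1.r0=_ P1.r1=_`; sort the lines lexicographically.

P1.r0=0 P1.r1=0
P1.r0=0 P1.r1=2
P1.r0=2 P1.r1=2

outcome vector order: (P1.r0,P1.r1)
|SC outcomes| = 3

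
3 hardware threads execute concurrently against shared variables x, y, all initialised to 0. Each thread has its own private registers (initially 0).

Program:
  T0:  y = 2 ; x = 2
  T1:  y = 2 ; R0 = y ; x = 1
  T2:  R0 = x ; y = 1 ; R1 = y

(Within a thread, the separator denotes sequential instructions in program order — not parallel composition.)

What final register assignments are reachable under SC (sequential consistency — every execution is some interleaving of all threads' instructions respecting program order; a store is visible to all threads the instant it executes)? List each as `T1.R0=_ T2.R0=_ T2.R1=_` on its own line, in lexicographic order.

T1.R0=1 T2.R0=0 T2.R1=1
T1.R0=1 T2.R0=0 T2.R1=2
T1.R0=1 T2.R0=2 T2.R1=1
T1.R0=2 T2.R0=0 T2.R1=1
T1.R0=2 T2.R0=0 T2.R1=2
T1.R0=2 T2.R0=1 T2.R1=1
T1.R0=2 T2.R0=1 T2.R1=2
T1.R0=2 T2.R0=2 T2.R1=1
T1.R0=2 T2.R0=2 T2.R1=2

outcome vector order: (T1.R0,T2.R0,T2.R1)
|SC outcomes| = 9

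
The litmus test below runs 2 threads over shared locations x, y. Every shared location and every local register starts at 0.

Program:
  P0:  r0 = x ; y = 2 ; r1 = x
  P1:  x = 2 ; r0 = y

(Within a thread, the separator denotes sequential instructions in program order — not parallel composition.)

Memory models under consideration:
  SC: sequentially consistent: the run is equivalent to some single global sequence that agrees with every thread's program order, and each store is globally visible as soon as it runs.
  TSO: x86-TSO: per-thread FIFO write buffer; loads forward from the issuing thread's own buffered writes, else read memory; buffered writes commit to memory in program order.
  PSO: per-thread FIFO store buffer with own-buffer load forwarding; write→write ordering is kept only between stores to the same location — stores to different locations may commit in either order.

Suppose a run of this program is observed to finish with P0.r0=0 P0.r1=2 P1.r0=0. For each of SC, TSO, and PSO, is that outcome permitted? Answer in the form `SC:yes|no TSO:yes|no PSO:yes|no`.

SC:yes TSO:yes PSO:yes

outcome vector order: (P0.r0,P0.r1,P1.r0)
under SC → 002, 020, 022, 220, 222
under TSO → 000, 002, 020, 022, 220, 222
under PSO → 000, 002, 020, 022, 220, 222
target 020 ∈ {SC,TSO,PSO}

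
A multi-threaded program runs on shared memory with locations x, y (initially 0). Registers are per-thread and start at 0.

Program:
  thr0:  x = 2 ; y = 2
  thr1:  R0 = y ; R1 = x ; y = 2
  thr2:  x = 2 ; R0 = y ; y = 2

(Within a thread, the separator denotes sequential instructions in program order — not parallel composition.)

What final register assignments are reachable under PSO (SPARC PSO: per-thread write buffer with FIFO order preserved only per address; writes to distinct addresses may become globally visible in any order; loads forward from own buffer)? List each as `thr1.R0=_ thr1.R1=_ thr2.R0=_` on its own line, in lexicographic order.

thr1.R0=0 thr1.R1=0 thr2.R0=0
thr1.R0=0 thr1.R1=0 thr2.R0=2
thr1.R0=0 thr1.R1=2 thr2.R0=0
thr1.R0=0 thr1.R1=2 thr2.R0=2
thr1.R0=2 thr1.R1=0 thr2.R0=0
thr1.R0=2 thr1.R1=0 thr2.R0=2
thr1.R0=2 thr1.R1=2 thr2.R0=0
thr1.R0=2 thr1.R1=2 thr2.R0=2

outcome vector order: (thr1.R0,thr1.R1,thr2.R0)
|PSO outcomes| = 8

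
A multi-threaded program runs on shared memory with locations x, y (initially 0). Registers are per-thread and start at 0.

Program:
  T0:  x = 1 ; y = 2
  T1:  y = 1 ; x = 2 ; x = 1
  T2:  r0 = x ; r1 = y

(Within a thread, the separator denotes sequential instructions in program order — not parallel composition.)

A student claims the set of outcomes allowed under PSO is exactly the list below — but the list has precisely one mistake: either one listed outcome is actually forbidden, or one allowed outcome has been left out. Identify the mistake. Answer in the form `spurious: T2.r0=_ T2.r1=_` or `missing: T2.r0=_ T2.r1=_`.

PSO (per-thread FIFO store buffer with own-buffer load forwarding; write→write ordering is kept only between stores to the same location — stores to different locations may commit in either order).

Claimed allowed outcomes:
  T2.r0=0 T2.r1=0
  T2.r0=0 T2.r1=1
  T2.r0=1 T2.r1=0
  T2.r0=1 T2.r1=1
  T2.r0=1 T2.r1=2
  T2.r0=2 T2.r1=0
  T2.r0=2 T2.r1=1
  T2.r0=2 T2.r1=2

outcome vector order: (T2.r0,T2.r1)
PSO: 9 outcomes — {<0 0>; <0 1>; <0 2>; <1 0>; <1 1>; <1 2>; <2 0>; <2 1>; <2 2>}
PSO∖claimed = {<0 2>}

missing: T2.r0=0 T2.r1=2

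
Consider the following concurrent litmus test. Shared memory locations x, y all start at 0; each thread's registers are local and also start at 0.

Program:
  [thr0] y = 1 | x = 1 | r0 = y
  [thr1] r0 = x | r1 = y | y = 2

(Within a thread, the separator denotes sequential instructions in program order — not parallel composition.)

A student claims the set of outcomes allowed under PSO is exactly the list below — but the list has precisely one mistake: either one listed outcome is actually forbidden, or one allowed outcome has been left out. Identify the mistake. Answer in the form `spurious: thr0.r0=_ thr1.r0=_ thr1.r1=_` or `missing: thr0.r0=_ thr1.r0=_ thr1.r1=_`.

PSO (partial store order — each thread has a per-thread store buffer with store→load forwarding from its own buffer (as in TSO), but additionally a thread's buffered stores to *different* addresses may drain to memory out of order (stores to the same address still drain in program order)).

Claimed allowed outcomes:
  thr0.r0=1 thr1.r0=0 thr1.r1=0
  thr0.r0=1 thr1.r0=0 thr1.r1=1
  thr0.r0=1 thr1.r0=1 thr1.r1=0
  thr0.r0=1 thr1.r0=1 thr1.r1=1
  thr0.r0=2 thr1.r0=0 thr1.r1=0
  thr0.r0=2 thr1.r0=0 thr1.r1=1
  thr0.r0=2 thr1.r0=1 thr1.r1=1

outcome vector order: (thr0.r0,thr1.r0,thr1.r1)
[PSO] allowed = {(1,0,0), (1,0,1), (1,1,0), (1,1,1), (2,0,0), (2,0,1), (2,1,0), (2,1,1)}
PSO∖claimed = {(2,1,0)}

missing: thr0.r0=2 thr1.r0=1 thr1.r1=0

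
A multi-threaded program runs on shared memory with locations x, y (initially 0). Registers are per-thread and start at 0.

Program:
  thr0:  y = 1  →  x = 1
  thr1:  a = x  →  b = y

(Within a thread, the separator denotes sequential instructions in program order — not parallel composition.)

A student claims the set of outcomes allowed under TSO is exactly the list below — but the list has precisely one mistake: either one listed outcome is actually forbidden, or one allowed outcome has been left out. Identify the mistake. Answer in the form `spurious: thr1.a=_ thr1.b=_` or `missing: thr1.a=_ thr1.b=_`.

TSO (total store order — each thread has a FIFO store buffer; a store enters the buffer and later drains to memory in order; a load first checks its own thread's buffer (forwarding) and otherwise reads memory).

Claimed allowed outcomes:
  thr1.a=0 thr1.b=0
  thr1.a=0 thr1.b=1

missing: thr1.a=1 thr1.b=1

outcome vector order: (thr1.a,thr1.b)
TSO (3): 0/0, 0/1, 1/1
TSO∖claimed = {1/1}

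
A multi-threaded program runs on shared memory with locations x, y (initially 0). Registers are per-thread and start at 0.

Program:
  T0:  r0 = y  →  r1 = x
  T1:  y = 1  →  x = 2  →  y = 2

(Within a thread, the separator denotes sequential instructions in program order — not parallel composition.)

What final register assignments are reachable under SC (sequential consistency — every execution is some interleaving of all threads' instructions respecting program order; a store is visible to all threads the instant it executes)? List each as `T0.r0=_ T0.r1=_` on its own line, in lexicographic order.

T0.r0=0 T0.r1=0
T0.r0=0 T0.r1=2
T0.r0=1 T0.r1=0
T0.r0=1 T0.r1=2
T0.r0=2 T0.r1=2

outcome vector order: (T0.r0,T0.r1)
|SC outcomes| = 5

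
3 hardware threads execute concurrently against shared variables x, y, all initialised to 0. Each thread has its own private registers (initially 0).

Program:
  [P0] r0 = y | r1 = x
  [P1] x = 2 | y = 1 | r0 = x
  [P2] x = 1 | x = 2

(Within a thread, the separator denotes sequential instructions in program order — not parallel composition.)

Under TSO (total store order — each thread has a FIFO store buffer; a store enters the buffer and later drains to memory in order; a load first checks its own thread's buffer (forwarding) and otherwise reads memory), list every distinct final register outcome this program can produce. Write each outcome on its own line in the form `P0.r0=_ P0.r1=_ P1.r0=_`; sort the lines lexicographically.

outcome vector order: (P0.r0,P0.r1,P1.r0)
|TSO outcomes| = 10

P0.r0=0 P0.r1=0 P1.r0=1
P0.r0=0 P0.r1=0 P1.r0=2
P0.r0=0 P0.r1=1 P1.r0=1
P0.r0=0 P0.r1=1 P1.r0=2
P0.r0=0 P0.r1=2 P1.r0=1
P0.r0=0 P0.r1=2 P1.r0=2
P0.r0=1 P0.r1=1 P1.r0=1
P0.r0=1 P0.r1=1 P1.r0=2
P0.r0=1 P0.r1=2 P1.r0=1
P0.r0=1 P0.r1=2 P1.r0=2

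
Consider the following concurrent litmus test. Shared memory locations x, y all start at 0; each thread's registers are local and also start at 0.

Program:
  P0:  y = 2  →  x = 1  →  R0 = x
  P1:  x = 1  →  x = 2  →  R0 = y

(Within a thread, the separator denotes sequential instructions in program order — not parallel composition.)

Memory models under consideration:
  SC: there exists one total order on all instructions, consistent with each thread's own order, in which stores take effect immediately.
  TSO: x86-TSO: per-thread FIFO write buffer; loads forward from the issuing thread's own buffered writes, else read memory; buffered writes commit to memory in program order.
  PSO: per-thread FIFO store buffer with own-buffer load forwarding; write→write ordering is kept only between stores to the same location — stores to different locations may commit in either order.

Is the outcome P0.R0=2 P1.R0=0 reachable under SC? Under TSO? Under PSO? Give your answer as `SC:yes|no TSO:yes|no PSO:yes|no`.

SC:no TSO:yes PSO:yes

outcome vector order: (P0.R0,P1.R0)
[SC] allowed = {<1 0>; <1 2>; <2 2>}
[TSO] allowed = {<1 0>; <1 2>; <2 0>; <2 2>}
[PSO] allowed = {<1 0>; <1 2>; <2 0>; <2 2>}
target <2 0> ∈ {TSO,PSO}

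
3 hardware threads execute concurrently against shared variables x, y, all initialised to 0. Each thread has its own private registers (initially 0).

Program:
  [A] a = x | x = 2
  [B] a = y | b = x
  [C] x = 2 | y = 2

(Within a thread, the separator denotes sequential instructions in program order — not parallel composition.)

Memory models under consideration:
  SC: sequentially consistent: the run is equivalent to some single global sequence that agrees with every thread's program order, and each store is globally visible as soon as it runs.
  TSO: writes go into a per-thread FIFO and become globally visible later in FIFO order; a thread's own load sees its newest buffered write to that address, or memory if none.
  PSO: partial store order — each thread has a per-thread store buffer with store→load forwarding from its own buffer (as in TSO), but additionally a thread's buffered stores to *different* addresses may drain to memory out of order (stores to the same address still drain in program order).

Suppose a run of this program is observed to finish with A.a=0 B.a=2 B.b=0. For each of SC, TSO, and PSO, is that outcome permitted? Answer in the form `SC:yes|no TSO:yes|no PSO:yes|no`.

SC:no TSO:no PSO:yes

outcome vector order: (A.a,B.a,B.b)
SC (6): <0 0 0>; <0 0 2>; <0 2 2>; <2 0 0>; <2 0 2>; <2 2 2>
TSO (6): <0 0 0>; <0 0 2>; <0 2 2>; <2 0 0>; <2 0 2>; <2 2 2>
PSO (8): <0 0 0>; <0 0 2>; <0 2 0>; <0 2 2>; <2 0 0>; <2 0 2>; <2 2 0>; <2 2 2>
target <0 2 0> ∈ {PSO}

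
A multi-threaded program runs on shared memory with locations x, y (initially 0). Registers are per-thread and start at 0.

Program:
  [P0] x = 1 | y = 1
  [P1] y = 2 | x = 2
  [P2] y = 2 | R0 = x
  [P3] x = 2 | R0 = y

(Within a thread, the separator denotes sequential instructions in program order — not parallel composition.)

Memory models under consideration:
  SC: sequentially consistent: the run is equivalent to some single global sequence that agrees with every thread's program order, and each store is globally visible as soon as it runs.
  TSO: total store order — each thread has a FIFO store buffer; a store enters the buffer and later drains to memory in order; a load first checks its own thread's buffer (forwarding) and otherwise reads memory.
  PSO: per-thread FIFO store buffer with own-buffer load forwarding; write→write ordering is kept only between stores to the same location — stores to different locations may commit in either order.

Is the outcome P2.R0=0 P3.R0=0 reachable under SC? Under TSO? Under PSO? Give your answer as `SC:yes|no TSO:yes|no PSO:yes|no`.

SC:no TSO:yes PSO:yes

outcome vector order: (P2.R0,P3.R0)
under SC → 0/1; 0/2; 1/0; 1/1; 1/2; 2/0; 2/1; 2/2
under TSO → 0/0; 0/1; 0/2; 1/0; 1/1; 1/2; 2/0; 2/1; 2/2
under PSO → 0/0; 0/1; 0/2; 1/0; 1/1; 1/2; 2/0; 2/1; 2/2
target 0/0 ∈ {TSO,PSO}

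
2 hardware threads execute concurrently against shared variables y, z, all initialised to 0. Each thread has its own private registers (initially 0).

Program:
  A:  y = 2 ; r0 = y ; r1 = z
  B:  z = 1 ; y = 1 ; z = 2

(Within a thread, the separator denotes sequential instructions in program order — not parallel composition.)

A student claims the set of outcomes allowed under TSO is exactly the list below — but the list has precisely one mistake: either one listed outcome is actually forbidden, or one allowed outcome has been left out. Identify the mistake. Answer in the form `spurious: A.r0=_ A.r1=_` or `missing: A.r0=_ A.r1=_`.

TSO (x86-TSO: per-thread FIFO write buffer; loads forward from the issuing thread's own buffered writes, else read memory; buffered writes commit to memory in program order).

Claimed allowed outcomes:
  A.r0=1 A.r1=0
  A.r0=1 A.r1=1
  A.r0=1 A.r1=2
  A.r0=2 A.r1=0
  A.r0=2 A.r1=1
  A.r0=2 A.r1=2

outcome vector order: (A.r0,A.r1)
[TSO] allowed = {<1 1> <1 2> <2 0> <2 1> <2 2>}
claimed∖TSO = {<1 0>}

spurious: A.r0=1 A.r1=0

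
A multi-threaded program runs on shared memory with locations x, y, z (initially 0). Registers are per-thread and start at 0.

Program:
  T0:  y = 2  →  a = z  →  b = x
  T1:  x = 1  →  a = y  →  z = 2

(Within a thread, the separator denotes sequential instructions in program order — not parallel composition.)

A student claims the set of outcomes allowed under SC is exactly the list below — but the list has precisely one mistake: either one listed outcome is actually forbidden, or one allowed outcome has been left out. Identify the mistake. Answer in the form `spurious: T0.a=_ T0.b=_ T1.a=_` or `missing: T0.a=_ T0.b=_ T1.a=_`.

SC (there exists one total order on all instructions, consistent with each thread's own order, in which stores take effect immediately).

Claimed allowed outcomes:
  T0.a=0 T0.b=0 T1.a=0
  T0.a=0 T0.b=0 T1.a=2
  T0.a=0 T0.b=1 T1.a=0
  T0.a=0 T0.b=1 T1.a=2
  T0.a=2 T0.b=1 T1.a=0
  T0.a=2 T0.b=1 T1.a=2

spurious: T0.a=0 T0.b=0 T1.a=0

outcome vector order: (T0.a,T0.b,T1.a)
SC: 5 outcomes — {002, 010, 012, 210, 212}
claimed∖SC = {000}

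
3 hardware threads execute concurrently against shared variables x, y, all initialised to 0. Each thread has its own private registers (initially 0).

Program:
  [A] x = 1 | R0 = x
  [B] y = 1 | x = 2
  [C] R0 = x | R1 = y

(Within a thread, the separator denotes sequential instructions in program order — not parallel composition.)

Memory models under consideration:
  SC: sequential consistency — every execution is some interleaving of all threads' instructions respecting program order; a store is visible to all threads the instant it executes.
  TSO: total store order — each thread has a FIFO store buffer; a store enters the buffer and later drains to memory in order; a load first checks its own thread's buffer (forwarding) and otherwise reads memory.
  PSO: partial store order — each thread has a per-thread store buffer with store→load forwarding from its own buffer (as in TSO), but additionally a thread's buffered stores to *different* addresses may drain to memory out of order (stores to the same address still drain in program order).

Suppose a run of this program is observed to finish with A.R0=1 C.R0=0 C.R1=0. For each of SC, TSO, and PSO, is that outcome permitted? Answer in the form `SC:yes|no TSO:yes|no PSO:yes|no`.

SC:yes TSO:yes PSO:yes

outcome vector order: (A.R0,C.R0,C.R1)
under SC → <1 0 0> <1 0 1> <1 1 0> <1 1 1> <1 2 1> <2 0 0> <2 0 1> <2 1 0> <2 1 1> <2 2 1>
under TSO → <1 0 0> <1 0 1> <1 1 0> <1 1 1> <1 2 1> <2 0 0> <2 0 1> <2 1 0> <2 1 1> <2 2 1>
under PSO → <1 0 0> <1 0 1> <1 1 0> <1 1 1> <1 2 0> <1 2 1> <2 0 0> <2 0 1> <2 1 0> <2 1 1> <2 2 0> <2 2 1>
target <1 0 0> ∈ {SC,TSO,PSO}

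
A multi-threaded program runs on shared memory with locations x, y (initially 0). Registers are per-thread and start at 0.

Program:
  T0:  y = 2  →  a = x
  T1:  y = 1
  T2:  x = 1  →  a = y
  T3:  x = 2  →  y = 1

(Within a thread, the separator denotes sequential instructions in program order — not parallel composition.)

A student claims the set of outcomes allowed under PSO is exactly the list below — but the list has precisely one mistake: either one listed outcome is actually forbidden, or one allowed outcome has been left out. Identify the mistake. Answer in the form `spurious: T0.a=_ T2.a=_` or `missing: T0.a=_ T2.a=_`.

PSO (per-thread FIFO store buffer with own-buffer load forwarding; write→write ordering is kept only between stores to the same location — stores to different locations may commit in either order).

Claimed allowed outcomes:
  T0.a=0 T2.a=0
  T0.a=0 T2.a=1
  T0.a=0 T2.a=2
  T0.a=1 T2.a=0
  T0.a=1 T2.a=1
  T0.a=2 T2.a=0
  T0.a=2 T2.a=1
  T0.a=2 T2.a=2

missing: T0.a=1 T2.a=2

outcome vector order: (T0.a,T2.a)
PSO (9): (0,0) (0,1) (0,2) (1,0) (1,1) (1,2) (2,0) (2,1) (2,2)
PSO∖claimed = {(1,2)}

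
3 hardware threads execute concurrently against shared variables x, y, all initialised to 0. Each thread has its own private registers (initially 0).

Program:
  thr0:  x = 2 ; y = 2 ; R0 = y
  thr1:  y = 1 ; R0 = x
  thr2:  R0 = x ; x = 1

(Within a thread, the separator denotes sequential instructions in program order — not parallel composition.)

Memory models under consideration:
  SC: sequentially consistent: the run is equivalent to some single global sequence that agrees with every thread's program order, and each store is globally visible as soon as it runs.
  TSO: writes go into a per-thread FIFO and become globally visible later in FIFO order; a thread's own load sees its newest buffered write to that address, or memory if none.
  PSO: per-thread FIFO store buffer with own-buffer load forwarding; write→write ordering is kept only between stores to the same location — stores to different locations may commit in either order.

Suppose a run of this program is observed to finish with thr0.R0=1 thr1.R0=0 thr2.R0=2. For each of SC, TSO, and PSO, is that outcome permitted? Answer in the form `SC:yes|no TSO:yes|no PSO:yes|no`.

SC:no TSO:yes PSO:yes

outcome vector order: (thr0.R0,thr1.R0,thr2.R0)
SC: 10 outcomes — {110 112 120 122 200 202 210 212 220 222}
TSO: 12 outcomes — {100 102 110 112 120 122 200 202 210 212 220 222}
PSO: 12 outcomes — {100 102 110 112 120 122 200 202 210 212 220 222}
target 102 ∈ {TSO,PSO}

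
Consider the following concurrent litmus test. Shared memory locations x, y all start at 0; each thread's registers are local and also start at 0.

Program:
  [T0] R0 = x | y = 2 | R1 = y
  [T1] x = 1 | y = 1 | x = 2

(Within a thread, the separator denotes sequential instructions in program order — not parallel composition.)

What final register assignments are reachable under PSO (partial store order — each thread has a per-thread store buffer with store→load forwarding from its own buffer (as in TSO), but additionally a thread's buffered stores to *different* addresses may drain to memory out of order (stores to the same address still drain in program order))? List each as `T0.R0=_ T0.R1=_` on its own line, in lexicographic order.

T0.R0=0 T0.R1=1
T0.R0=0 T0.R1=2
T0.R0=1 T0.R1=1
T0.R0=1 T0.R1=2
T0.R0=2 T0.R1=1
T0.R0=2 T0.R1=2

outcome vector order: (T0.R0,T0.R1)
|PSO outcomes| = 6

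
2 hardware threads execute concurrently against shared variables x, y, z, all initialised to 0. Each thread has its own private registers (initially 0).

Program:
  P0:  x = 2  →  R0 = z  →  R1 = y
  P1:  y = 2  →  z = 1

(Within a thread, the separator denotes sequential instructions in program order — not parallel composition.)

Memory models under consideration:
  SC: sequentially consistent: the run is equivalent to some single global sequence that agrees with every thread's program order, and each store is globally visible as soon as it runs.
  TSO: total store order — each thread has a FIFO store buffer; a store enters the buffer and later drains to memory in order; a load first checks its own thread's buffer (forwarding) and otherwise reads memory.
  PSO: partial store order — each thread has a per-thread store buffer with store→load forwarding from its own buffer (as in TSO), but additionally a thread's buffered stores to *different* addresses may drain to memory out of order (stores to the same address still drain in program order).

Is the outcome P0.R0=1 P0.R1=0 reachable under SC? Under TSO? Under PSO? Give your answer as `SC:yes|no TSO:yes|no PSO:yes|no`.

SC:no TSO:no PSO:yes

outcome vector order: (P0.R0,P0.R1)
SC: 3 outcomes — {<0 0> <0 2> <1 2>}
TSO: 3 outcomes — {<0 0> <0 2> <1 2>}
PSO: 4 outcomes — {<0 0> <0 2> <1 0> <1 2>}
target <1 0> ∈ {PSO}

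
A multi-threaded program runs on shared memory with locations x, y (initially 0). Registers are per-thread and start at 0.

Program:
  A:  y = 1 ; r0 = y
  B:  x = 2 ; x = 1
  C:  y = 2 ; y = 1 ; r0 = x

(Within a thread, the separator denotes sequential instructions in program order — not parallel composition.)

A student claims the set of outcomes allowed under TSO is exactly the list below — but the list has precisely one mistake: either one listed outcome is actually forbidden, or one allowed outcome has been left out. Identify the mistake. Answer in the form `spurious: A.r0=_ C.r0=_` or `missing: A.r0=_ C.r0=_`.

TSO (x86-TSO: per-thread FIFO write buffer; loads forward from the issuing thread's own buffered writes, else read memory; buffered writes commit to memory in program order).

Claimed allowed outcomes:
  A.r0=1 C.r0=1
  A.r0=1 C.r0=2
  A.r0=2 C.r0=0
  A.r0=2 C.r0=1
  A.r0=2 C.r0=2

outcome vector order: (A.r0,C.r0)
[TSO] allowed = {<1 0>; <1 1>; <1 2>; <2 0>; <2 1>; <2 2>}
TSO∖claimed = {<1 0>}

missing: A.r0=1 C.r0=0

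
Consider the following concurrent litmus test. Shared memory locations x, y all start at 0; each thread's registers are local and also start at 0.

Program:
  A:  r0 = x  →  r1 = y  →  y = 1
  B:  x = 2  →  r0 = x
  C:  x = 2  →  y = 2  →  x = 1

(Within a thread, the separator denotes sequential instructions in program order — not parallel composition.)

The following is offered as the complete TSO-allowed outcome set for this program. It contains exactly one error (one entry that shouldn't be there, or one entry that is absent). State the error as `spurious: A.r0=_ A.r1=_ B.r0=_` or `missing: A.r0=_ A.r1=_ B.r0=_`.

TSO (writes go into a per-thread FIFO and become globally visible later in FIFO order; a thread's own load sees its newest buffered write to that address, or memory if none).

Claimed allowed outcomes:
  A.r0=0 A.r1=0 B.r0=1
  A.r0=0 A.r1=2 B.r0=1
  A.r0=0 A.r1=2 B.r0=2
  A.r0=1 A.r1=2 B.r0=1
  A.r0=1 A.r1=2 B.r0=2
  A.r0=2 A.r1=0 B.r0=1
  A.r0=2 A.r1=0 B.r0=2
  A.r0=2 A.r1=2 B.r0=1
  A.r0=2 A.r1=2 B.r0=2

missing: A.r0=0 A.r1=0 B.r0=2

outcome vector order: (A.r0,A.r1,B.r0)
TSO (10): (0,0,1), (0,0,2), (0,2,1), (0,2,2), (1,2,1), (1,2,2), (2,0,1), (2,0,2), (2,2,1), (2,2,2)
TSO∖claimed = {(0,0,2)}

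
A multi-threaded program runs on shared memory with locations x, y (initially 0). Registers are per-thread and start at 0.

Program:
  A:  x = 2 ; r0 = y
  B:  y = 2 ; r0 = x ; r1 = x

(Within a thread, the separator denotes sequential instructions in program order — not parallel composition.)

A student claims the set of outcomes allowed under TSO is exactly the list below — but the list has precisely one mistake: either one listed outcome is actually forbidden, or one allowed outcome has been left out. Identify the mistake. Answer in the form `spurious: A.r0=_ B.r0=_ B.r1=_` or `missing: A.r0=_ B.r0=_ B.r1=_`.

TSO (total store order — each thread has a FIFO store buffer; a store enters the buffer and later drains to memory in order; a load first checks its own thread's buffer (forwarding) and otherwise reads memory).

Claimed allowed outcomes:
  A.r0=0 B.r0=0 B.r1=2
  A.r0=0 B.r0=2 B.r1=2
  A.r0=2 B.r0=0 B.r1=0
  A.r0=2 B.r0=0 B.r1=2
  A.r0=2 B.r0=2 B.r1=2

outcome vector order: (A.r0,B.r0,B.r1)
TSO: 6 outcomes — {<0 0 0>, <0 0 2>, <0 2 2>, <2 0 0>, <2 0 2>, <2 2 2>}
TSO∖claimed = {<0 0 0>}

missing: A.r0=0 B.r0=0 B.r1=0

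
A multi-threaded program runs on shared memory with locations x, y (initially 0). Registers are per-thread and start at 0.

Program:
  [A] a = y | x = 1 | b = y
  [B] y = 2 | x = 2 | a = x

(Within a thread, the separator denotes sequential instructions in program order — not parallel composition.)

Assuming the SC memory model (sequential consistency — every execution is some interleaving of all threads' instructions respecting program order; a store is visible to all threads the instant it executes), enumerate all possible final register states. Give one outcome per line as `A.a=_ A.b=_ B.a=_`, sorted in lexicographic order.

outcome vector order: (A.a,A.b,B.a)
|SC outcomes| = 5

A.a=0 A.b=0 B.a=2
A.a=0 A.b=2 B.a=1
A.a=0 A.b=2 B.a=2
A.a=2 A.b=2 B.a=1
A.a=2 A.b=2 B.a=2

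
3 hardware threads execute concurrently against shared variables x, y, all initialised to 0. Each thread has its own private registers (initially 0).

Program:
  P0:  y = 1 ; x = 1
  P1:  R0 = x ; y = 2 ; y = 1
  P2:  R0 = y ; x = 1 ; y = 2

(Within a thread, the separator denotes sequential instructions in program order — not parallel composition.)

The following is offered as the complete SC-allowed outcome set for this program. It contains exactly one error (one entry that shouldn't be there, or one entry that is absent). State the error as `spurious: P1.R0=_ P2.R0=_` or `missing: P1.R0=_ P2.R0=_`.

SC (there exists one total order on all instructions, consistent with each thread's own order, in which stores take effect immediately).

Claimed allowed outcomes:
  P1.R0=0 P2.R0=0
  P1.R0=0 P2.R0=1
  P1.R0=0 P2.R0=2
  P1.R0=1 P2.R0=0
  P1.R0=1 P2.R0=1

outcome vector order: (P1.R0,P2.R0)
SC: 6 outcomes — {0/0; 0/1; 0/2; 1/0; 1/1; 1/2}
SC∖claimed = {1/2}

missing: P1.R0=1 P2.R0=2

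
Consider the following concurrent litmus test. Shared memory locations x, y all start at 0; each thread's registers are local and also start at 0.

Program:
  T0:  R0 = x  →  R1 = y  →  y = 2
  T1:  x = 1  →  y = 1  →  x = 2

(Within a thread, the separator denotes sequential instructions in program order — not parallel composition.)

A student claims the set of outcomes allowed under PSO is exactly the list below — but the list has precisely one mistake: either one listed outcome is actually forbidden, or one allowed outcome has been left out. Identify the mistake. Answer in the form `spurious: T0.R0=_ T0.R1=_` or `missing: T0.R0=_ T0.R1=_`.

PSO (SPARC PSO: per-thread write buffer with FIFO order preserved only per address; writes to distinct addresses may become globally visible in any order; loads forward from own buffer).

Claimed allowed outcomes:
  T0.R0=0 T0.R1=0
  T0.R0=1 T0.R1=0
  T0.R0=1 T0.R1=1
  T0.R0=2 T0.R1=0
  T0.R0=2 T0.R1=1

missing: T0.R0=0 T0.R1=1

outcome vector order: (T0.R0,T0.R1)
[PSO] allowed = {<0 0> <0 1> <1 0> <1 1> <2 0> <2 1>}
PSO∖claimed = {<0 1>}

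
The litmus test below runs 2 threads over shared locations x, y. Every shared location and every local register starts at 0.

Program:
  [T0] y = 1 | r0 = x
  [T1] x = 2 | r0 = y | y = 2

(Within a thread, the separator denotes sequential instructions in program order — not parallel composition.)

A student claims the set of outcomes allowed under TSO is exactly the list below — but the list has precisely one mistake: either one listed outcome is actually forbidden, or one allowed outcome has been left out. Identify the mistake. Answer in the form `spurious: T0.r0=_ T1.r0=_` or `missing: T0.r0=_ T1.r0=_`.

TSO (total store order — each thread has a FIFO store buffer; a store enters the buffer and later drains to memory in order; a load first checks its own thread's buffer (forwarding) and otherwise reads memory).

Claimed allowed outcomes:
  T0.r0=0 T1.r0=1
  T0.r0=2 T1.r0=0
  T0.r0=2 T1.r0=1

outcome vector order: (T0.r0,T1.r0)
TSO (4): 00 01 20 21
TSO∖claimed = {00}

missing: T0.r0=0 T1.r0=0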